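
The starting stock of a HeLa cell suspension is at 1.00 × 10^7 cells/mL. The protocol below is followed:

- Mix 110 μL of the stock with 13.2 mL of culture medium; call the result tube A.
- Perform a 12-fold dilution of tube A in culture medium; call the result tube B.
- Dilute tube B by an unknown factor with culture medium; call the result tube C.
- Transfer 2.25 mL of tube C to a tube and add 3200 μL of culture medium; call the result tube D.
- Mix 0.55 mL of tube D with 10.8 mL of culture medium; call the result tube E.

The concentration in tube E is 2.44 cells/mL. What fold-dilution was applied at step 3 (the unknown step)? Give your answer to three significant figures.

Step 1: 110 μL + 13.2 mL = 13310 μL total → factor 13310/110 = 121
Step 2: 12-fold → factor 12
Step 3: unknown factor x
Step 4: 2.25 mL + 3200 μL = 5.45 mL total → factor 5.45/2.25 = 2.4222
Step 5: 0.55 mL + 10.8 mL = 11.35 mL total → factor 11.35/0.55 = 20.636
Product of known-step factors = 72579
Overall factor = 1.00 × 10^7 cells/mL / (2.44 cells/mL) = 4.0984 × 10^6
x = 4.0984 × 10^6 / 72579 = 56.5

56.5-fold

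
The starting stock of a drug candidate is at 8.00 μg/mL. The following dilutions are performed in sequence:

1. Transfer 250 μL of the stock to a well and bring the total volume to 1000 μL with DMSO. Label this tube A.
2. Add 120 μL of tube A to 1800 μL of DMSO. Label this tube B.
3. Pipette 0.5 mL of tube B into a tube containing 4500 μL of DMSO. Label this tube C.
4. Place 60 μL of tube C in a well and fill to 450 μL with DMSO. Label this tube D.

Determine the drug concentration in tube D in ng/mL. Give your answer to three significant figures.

1.67 ng/mL

Step 1: 250 μL brought to 1000 μL → factor 1000/250 = 4
Step 2: 120 μL + 1800 μL = 1920 μL total → factor 1920/120 = 16
Step 3: 0.5 mL + 4500 μL = 5 mL total → factor 5/0.5 = 10
Step 4: 60 μL brought to 450 μL → factor 450/60 = 7.5
Overall dilution factor = 4 × 16 × 10 × 7.5 = 4800
Final = 8.00 μg/mL / 4800 = 0.001667 μg/mL = 1.67 ng/mL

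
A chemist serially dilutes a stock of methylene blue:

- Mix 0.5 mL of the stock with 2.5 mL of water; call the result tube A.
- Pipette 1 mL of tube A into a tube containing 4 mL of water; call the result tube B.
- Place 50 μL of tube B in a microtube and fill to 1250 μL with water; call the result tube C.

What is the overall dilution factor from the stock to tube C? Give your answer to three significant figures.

750

Step 1: 0.5 mL + 2.5 mL = 3 mL total → factor 3/0.5 = 6
Step 2: 1 mL + 4 mL = 5 mL total → factor 5/1 = 5
Step 3: 50 μL brought to 1250 μL → factor 1250/50 = 25
Overall dilution factor = 6 × 5 × 25 = 750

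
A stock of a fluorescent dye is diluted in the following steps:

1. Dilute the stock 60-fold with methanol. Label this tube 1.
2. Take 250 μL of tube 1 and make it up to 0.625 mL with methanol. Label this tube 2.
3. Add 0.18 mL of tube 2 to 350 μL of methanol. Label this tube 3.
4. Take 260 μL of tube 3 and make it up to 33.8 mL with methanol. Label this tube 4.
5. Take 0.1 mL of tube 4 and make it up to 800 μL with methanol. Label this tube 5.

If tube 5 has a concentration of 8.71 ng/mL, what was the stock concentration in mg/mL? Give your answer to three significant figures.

Step 1: 60-fold → factor 60
Step 2: 250 μL brought to 0.625 mL → factor 625/250 = 2.5
Step 3: 0.18 mL + 350 μL = 0.53 mL total → factor 0.53/0.18 = 2.9444
Step 4: 260 μL brought to 33.8 mL → factor 33800/260 = 130
Step 5: 0.1 mL brought to 800 μL → factor 0.8/0.1 = 8
Overall dilution factor = 60 × 2.5 × 2.9444 × 130 × 8 = 4.5933 × 10^5
Stock = 8.71 ng/mL × 4.5933 × 10^5 = 4.001 × 10^6 ng/mL = 4.00 mg/mL

4.00 mg/mL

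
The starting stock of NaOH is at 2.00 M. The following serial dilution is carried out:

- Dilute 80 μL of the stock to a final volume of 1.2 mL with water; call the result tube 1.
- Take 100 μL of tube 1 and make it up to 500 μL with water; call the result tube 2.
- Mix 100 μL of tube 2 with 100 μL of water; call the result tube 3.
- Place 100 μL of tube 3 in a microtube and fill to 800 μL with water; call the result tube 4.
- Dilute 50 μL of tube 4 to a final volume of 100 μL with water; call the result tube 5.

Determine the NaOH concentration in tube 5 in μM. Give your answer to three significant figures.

833 μM

Step 1: 80 μL brought to 1.2 mL → factor 1200/80 = 15
Step 2: 100 μL brought to 500 μL → factor 500/100 = 5
Step 3: 100 μL + 100 μL = 200 μL total → factor 200/100 = 2
Step 4: 100 μL brought to 800 μL → factor 800/100 = 8
Step 5: 50 μL brought to 100 μL → factor 100/50 = 2
Overall dilution factor = 15 × 5 × 2 × 8 × 2 = 2400
Final = 2.00 M / 2400 = 0.0008333 M = 833 μM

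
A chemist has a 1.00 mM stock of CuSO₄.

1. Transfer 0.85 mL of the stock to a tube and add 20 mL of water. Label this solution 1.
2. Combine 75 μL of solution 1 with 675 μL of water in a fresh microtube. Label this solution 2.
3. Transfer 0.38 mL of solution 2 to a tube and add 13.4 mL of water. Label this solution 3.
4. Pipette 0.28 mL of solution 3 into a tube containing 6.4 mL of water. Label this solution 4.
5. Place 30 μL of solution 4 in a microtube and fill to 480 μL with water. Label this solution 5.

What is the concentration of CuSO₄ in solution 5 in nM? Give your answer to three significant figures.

0.295 nM

Step 1: 0.85 mL + 20 mL = 20.85 mL total → factor 20.85/0.85 = 24.529
Step 2: 75 μL + 675 μL = 750 μL total → factor 750/75 = 10
Step 3: 0.38 mL + 13.4 mL = 13.78 mL total → factor 13.78/0.38 = 36.263
Step 4: 0.28 mL + 6.4 mL = 6.68 mL total → factor 6.68/0.28 = 23.857
Step 5: 30 μL brought to 480 μL → factor 480/30 = 16
Overall dilution factor = 24.529 × 10 × 36.263 × 23.857 × 16 = 3.3954 × 10^6
Final = 1.00 mM / 3.3954 × 10^6 = 2.945 × 10^-7 mM = 0.295 nM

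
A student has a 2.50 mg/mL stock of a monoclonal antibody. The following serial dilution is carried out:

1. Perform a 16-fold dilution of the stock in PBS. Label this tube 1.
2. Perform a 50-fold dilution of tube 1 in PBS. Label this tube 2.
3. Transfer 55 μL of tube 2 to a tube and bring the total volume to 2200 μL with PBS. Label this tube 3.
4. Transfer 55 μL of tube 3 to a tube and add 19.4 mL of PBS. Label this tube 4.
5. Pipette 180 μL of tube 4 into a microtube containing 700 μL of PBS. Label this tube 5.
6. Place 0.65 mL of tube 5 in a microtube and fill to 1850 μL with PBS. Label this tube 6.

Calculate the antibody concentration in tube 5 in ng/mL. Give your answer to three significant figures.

Step 1: 16-fold → factor 16
Step 2: 50-fold → factor 50
Step 3: 55 μL brought to 2200 μL → factor 2200/55 = 40
Step 4: 55 μL + 19.4 mL = 19455 μL total → factor 19455/55 = 353.73
Step 5: 180 μL + 700 μL = 880 μL total → factor 880/180 = 4.8889
Dilution factor through tube 5 = 16 × 50 × 40 × 353.73 × 4.8889 = 5.5339 × 10^7
[tube 5] = 2.50 mg/mL / 5.5339 × 10^7 = 4.518 × 10^-8 mg/mL = 0.0452 ng/mL

0.0452 ng/mL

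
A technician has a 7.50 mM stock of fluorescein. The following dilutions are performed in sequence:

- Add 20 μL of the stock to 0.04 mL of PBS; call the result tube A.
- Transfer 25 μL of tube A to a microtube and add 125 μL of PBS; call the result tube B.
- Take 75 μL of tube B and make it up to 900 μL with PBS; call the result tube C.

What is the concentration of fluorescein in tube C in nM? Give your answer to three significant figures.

3.47 × 10^4 nM

Step 1: 20 μL + 0.04 mL = 60 μL total → factor 60/20 = 3
Step 2: 25 μL + 125 μL = 150 μL total → factor 150/25 = 6
Step 3: 75 μL brought to 900 μL → factor 900/75 = 12
Overall dilution factor = 3 × 6 × 12 = 216
Final = 7.50 mM / 216 = 0.03472 mM = 3.47 × 10^4 nM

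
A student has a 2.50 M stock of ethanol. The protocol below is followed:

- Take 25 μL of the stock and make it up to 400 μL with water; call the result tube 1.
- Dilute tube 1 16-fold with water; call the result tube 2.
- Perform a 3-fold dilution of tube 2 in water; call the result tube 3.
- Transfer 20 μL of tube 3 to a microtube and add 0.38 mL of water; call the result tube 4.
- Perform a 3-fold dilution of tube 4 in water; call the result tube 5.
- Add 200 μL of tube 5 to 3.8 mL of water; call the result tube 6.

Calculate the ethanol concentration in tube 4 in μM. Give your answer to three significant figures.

163 μM

Step 1: 25 μL brought to 400 μL → factor 400/25 = 16
Step 2: 16-fold → factor 16
Step 3: 3-fold → factor 3
Step 4: 20 μL + 0.38 mL = 400 μL total → factor 400/20 = 20
Dilution factor through tube 4 = 16 × 16 × 3 × 20 = 15360
[tube 4] = 2.50 M / 15360 = 0.0001628 M = 163 μM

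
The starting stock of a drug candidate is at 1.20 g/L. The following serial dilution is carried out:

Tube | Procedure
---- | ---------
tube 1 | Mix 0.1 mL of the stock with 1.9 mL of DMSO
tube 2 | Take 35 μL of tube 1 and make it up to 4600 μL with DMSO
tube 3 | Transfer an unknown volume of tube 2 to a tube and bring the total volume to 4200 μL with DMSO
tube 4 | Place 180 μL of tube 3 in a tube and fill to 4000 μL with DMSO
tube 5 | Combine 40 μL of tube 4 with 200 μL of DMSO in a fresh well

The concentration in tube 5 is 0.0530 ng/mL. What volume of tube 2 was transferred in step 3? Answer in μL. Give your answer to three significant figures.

Step 1: 0.1 mL + 1.9 mL = 2 mL total → factor 2/0.1 = 20
Step 2: 35 μL brought to 4600 μL → factor 4600/35 = 131.43
Step 3: v brought to 4200 μL → factor = 4200 μL/v
Step 4: 180 μL brought to 4000 μL → factor 4000/180 = 22.222
Step 5: 40 μL + 200 μL = 240 μL total → factor 240/40 = 6
Product of known-step factors = 3.5048 × 10^5
Overall factor = 1.20 g/L / (0.0530 ng/mL) = 2.2642 × 10^7
Step-3 factor = 2.2642 × 10^7 / 3.5048 × 10^5 = 64.602
v = 4200 μL / 64.602 = 65.0 μL

65.0 μL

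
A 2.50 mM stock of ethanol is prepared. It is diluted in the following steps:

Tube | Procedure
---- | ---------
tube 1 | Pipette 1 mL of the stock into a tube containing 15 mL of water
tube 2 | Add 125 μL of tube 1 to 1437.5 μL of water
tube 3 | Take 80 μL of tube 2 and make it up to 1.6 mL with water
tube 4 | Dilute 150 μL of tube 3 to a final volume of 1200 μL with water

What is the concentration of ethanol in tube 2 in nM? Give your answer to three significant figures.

Step 1: 1 mL + 15 mL = 16 mL total → factor 16/1 = 16
Step 2: 125 μL + 1437.5 μL = 1562.5 μL total → factor 1562.5/125 = 12.5
Dilution factor through tube 2 = 16 × 12.5 = 200
[tube 2] = 2.50 mM / 200 = 0.01250 mM = 1.25 × 10^4 nM

1.25 × 10^4 nM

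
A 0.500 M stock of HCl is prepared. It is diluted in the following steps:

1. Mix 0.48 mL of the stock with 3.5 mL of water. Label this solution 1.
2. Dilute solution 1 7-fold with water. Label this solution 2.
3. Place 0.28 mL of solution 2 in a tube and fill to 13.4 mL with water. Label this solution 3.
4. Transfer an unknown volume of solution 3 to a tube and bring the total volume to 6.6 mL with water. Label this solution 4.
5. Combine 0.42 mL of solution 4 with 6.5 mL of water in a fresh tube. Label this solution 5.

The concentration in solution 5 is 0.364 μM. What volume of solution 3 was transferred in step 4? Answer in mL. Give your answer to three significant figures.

0.220 mL

Step 1: 0.48 mL + 3.5 mL = 3.98 mL total → factor 3.98/0.48 = 8.2917
Step 2: 7-fold → factor 7
Step 3: 0.28 mL brought to 13.4 mL → factor 13.4/0.28 = 47.857
Step 4: v brought to 6.6 mL → factor = 6.6 mL/v
Step 5: 0.42 mL + 6.5 mL = 6.92 mL total → factor 6.92/0.42 = 16.476
Product of known-step factors = 45766
Overall factor = 0.500 M / (0.364 μM) = 1.3736 × 10^6
Step-4 factor = 1.3736 × 10^6 / 45766 = 30.014
v = 6.6 mL / 30.014 = 0.220 mL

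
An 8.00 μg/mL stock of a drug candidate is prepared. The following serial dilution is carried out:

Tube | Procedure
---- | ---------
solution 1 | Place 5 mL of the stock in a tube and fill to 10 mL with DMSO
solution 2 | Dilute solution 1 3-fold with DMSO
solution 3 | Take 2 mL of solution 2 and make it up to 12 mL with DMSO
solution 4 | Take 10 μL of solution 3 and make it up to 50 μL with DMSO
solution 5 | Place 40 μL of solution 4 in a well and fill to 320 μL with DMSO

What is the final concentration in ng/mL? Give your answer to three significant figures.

5.56 ng/mL

Step 1: 5 mL brought to 10 mL → factor 10/5 = 2
Step 2: 3-fold → factor 3
Step 3: 2 mL brought to 12 mL → factor 12/2 = 6
Step 4: 10 μL brought to 50 μL → factor 50/10 = 5
Step 5: 40 μL brought to 320 μL → factor 320/40 = 8
Overall dilution factor = 2 × 3 × 6 × 5 × 8 = 1440
Final = 8.00 μg/mL / 1440 = 0.005556 μg/mL = 5.56 ng/mL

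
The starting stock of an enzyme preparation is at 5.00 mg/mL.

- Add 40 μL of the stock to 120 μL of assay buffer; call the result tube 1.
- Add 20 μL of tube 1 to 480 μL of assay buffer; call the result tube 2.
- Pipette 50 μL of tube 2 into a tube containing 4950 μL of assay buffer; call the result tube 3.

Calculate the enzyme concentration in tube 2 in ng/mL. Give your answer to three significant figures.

Step 1: 40 μL + 120 μL = 160 μL total → factor 160/40 = 4
Step 2: 20 μL + 480 μL = 500 μL total → factor 500/20 = 25
Dilution factor through tube 2 = 4 × 25 = 100
[tube 2] = 5.00 mg/mL / 100 = 0.05000 mg/mL = 5.00 × 10^4 ng/mL

5.00 × 10^4 ng/mL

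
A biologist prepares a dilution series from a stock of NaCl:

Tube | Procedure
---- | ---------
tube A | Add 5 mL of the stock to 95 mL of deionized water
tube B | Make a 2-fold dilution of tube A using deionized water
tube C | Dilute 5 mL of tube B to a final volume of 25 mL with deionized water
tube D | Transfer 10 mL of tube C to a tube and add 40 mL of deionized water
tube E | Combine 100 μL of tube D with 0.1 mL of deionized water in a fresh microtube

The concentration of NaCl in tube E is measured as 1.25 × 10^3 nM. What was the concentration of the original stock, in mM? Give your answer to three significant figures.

Step 1: 5 mL + 95 mL = 100 mL total → factor 100/5 = 20
Step 2: 2-fold → factor 2
Step 3: 5 mL brought to 25 mL → factor 25/5 = 5
Step 4: 10 mL + 40 mL = 50 mL total → factor 50/10 = 5
Step 5: 100 μL + 0.1 mL = 200 μL total → factor 200/100 = 2
Overall dilution factor = 20 × 2 × 5 × 5 × 2 = 2000
Stock = 1.25 × 10^3 nM × 2000 = 2.500 × 10^6 nM = 2.50 mM

2.50 mM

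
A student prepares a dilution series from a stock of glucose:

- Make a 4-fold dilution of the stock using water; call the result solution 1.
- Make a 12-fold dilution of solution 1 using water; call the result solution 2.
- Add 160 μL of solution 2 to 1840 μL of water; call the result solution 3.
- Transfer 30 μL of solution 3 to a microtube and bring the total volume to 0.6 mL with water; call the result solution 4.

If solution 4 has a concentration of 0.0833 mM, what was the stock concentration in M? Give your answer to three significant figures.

Step 1: 4-fold → factor 4
Step 2: 12-fold → factor 12
Step 3: 160 μL + 1840 μL = 2000 μL total → factor 2000/160 = 12.5
Step 4: 30 μL brought to 0.6 mL → factor 600/30 = 20
Overall dilution factor = 4 × 12 × 12.5 × 20 = 12000
Stock = 0.0833 mM × 12000 = 999.6 mM = 1.00 M

1.00 M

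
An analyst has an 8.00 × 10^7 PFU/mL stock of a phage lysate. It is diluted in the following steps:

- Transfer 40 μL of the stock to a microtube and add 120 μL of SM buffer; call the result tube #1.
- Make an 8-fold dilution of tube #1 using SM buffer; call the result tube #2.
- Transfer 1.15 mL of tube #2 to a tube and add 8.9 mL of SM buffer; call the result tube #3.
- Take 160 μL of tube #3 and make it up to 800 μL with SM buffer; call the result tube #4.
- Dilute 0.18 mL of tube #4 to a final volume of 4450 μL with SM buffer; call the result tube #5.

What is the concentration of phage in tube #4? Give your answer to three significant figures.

Step 1: 40 μL + 120 μL = 160 μL total → factor 160/40 = 4
Step 2: 8-fold → factor 8
Step 3: 1.15 mL + 8.9 mL = 10.05 mL total → factor 10.05/1.15 = 8.7391
Step 4: 160 μL brought to 800 μL → factor 800/160 = 5
Dilution factor through tube #4 = 4 × 8 × 8.7391 × 5 = 1398.3
[tube #4] = 8.00 × 10^7 PFU/mL / 1398.3 = 5.72 × 10^4 PFU/mL

5.72 × 10^4 PFU/mL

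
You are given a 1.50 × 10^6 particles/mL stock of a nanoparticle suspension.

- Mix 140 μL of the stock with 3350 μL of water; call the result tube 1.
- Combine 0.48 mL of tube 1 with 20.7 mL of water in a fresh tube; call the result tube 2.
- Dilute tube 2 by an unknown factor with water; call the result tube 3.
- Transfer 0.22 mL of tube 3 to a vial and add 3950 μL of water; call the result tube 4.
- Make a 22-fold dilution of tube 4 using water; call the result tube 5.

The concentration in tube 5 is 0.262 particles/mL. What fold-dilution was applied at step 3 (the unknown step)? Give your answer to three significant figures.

12.5-fold

Step 1: 140 μL + 3350 μL = 3490 μL total → factor 3490/140 = 24.929
Step 2: 0.48 mL + 20.7 mL = 21.18 mL total → factor 21.18/0.48 = 44.125
Step 3: unknown factor x
Step 4: 0.22 mL + 3950 μL = 4.17 mL total → factor 4.17/0.22 = 18.955
Step 5: 22-fold → factor 22
Product of known-step factors = 4.5869 × 10^5
Overall factor = 1.50 × 10^6 particles/mL / (0.262 particles/mL) = 5.7252 × 10^6
x = 5.7252 × 10^6 / 4.5869 × 10^5 = 12.5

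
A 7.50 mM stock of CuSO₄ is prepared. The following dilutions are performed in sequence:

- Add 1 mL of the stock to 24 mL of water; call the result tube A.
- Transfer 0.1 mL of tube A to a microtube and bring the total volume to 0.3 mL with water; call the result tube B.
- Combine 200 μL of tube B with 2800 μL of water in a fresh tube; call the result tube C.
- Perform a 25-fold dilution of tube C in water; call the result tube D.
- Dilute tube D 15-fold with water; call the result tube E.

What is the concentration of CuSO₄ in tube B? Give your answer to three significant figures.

0.100 mM

Step 1: 1 mL + 24 mL = 25 mL total → factor 25/1 = 25
Step 2: 0.1 mL brought to 0.3 mL → factor 0.3/0.1 = 3
Dilution factor through tube B = 25 × 3 = 75
[tube B] = 7.50 mM / 75 = 0.100 mM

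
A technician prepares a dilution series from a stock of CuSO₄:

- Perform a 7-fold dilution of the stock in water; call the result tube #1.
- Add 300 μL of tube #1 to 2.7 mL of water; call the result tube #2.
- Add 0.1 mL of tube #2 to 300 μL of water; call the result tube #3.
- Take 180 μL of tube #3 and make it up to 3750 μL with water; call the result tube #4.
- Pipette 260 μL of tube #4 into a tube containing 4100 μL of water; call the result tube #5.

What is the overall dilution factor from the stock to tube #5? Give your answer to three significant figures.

9.78 × 10^4

Step 1: 7-fold → factor 7
Step 2: 300 μL + 2.7 mL = 3000 μL total → factor 3000/300 = 10
Step 3: 0.1 mL + 300 μL = 0.4 mL total → factor 0.4/0.1 = 4
Step 4: 180 μL brought to 3750 μL → factor 3750/180 = 20.833
Step 5: 260 μL + 4100 μL = 4360 μL total → factor 4360/260 = 16.769
Overall dilution factor = 7 × 10 × 4 × 20.833 × 16.769 = 97821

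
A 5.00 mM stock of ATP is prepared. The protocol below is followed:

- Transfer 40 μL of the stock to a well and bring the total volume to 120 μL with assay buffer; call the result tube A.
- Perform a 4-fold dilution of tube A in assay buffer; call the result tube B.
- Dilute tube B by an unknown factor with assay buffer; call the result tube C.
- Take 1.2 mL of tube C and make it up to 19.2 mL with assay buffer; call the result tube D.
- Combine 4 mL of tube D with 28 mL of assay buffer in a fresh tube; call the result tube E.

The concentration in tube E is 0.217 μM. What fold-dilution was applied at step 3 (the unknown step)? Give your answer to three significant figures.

Step 1: 40 μL brought to 120 μL → factor 120/40 = 3
Step 2: 4-fold → factor 4
Step 3: unknown factor x
Step 4: 1.2 mL brought to 19.2 mL → factor 19.2/1.2 = 16
Step 5: 4 mL + 28 mL = 32 mL total → factor 32/4 = 8
Product of known-step factors = 1536
Overall factor = 5.00 mM / (0.217 μM) = 23041
x = 23041 / 1536 = 15.0

15.0-fold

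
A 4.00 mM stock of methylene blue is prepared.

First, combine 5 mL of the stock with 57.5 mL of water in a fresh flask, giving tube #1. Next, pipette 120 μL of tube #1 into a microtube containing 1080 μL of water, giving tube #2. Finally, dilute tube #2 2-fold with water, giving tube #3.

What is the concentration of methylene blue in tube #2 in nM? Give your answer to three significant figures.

3.20 × 10^4 nM

Step 1: 5 mL + 57.5 mL = 62.5 mL total → factor 62.5/5 = 12.5
Step 2: 120 μL + 1080 μL = 1200 μL total → factor 1200/120 = 10
Dilution factor through tube #2 = 12.5 × 10 = 125
[tube #2] = 4.00 mM / 125 = 0.03200 mM = 3.20 × 10^4 nM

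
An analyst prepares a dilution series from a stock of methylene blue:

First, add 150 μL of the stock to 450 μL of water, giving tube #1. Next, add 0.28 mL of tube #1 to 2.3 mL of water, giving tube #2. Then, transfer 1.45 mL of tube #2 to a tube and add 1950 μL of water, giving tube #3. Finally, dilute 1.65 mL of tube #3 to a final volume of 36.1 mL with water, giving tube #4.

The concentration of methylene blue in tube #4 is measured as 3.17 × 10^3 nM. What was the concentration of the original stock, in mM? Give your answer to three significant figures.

Step 1: 150 μL + 450 μL = 600 μL total → factor 600/150 = 4
Step 2: 0.28 mL + 2.3 mL = 2.58 mL total → factor 2.58/0.28 = 9.2143
Step 3: 1.45 mL + 1950 μL = 3.4 mL total → factor 3.4/1.45 = 2.3448
Step 4: 1.65 mL brought to 36.1 mL → factor 36.1/1.65 = 21.879
Overall dilution factor = 4 × 9.2143 × 2.3448 × 21.879 = 1890.8
Stock = 3.17 × 10^3 nM × 1890.8 = 5.994 × 10^6 nM = 5.99 mM

5.99 mM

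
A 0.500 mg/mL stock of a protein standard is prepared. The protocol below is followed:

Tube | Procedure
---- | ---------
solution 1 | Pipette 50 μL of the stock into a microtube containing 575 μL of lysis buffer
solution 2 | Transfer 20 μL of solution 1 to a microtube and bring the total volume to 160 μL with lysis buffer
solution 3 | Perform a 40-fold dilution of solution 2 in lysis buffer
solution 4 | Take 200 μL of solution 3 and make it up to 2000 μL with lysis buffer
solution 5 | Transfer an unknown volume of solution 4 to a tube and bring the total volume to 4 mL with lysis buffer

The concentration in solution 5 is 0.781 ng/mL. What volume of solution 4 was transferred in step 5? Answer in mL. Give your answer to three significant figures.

Step 1: 50 μL + 575 μL = 625 μL total → factor 625/50 = 12.5
Step 2: 20 μL brought to 160 μL → factor 160/20 = 8
Step 3: 40-fold → factor 40
Step 4: 200 μL brought to 2000 μL → factor 2000/200 = 10
Step 5: v brought to 4 mL → factor = 4 mL/v
Product of known-step factors = 40000
Overall factor = 0.500 mg/mL / (0.781 ng/mL) = 6.402 × 10^5
Step-5 factor = 6.402 × 10^5 / 40000 = 16.005
v = 4 mL / 16.005 = 0.250 mL

0.250 mL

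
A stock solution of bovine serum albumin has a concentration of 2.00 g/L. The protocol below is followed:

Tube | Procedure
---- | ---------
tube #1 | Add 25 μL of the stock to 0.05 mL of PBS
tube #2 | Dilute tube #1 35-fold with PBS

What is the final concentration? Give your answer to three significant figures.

0.0190 g/L

Step 1: 25 μL + 0.05 mL = 75 μL total → factor 75/25 = 3
Step 2: 35-fold → factor 35
Overall dilution factor = 3 × 35 = 105
Final = 2.00 g/L / 105 = 0.0190 g/L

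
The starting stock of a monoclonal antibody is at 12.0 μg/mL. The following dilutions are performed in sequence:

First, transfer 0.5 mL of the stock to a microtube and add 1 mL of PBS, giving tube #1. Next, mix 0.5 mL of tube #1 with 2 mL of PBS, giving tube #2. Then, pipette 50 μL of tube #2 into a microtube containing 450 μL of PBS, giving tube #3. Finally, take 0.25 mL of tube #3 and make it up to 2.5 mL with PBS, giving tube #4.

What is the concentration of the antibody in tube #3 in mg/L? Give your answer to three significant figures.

Step 1: 0.5 mL + 1 mL = 1.5 mL total → factor 1.5/0.5 = 3
Step 2: 0.5 mL + 2 mL = 2.5 mL total → factor 2.5/0.5 = 5
Step 3: 50 μL + 450 μL = 500 μL total → factor 500/50 = 10
Dilution factor through tube #3 = 3 × 5 × 10 = 150
[tube #3] = 12.0 μg/mL / 150 = 0.08000 μg/mL = 0.0800 mg/L

0.0800 mg/L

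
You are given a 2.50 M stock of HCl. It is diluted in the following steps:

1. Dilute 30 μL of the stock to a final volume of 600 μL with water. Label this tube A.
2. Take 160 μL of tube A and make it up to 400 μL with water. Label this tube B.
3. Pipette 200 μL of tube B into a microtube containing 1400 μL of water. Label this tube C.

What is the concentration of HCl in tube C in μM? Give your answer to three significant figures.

Step 1: 30 μL brought to 600 μL → factor 600/30 = 20
Step 2: 160 μL brought to 400 μL → factor 400/160 = 2.5
Step 3: 200 μL + 1400 μL = 1600 μL total → factor 1600/200 = 8
Overall dilution factor = 20 × 2.5 × 8 = 400
Final = 2.50 M / 400 = 0.006250 M = 6.25 × 10^3 μM

6.25 × 10^3 μM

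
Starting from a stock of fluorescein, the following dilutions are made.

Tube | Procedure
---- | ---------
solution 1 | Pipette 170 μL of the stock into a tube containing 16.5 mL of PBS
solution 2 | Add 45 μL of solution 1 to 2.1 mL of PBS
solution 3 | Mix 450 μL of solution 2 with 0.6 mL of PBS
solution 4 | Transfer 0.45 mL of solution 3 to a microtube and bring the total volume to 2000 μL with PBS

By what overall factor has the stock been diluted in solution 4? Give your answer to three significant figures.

4.85 × 10^4

Step 1: 170 μL + 16.5 mL = 16670 μL total → factor 16670/170 = 98.059
Step 2: 45 μL + 2.1 mL = 2145 μL total → factor 2145/45 = 47.667
Step 3: 450 μL + 0.6 mL = 1050 μL total → factor 1050/450 = 2.3333
Step 4: 0.45 mL brought to 2000 μL → factor 2/0.45 = 4.4444
Overall dilution factor = 98.059 × 47.667 × 2.3333 × 4.4444 = 48473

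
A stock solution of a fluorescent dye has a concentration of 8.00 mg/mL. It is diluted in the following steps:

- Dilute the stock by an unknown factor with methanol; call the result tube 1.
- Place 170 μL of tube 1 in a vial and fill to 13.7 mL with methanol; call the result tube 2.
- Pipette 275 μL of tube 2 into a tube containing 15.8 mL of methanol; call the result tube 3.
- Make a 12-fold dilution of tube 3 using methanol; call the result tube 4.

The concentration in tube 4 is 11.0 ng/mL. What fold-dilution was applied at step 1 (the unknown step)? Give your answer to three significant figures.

12.9-fold

Step 1: unknown factor x
Step 2: 170 μL brought to 13.7 mL → factor 13700/170 = 80.588
Step 3: 275 μL + 15.8 mL = 16075 μL total → factor 16075/275 = 58.455
Step 4: 12-fold → factor 12
Product of known-step factors = 56529
Overall factor = 8.00 mg/mL / (11.0 ng/mL) = 7.2727 × 10^5
x = 7.2727 × 10^5 / 56529 = 12.9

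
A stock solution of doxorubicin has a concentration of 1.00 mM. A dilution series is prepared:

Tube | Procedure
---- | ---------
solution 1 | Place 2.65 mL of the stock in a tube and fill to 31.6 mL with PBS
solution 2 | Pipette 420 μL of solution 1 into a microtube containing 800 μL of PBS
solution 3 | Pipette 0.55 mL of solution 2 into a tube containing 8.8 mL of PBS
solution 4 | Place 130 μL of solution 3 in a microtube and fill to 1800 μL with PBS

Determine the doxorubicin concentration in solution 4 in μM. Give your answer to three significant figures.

0.123 μM

Step 1: 2.65 mL brought to 31.6 mL → factor 31.6/2.65 = 11.925
Step 2: 420 μL + 800 μL = 1220 μL total → factor 1220/420 = 2.9048
Step 3: 0.55 mL + 8.8 mL = 9.35 mL total → factor 9.35/0.55 = 17
Step 4: 130 μL brought to 1800 μL → factor 1800/130 = 13.846
Overall dilution factor = 11.925 × 2.9048 × 17 × 13.846 = 8153.2
Final = 1.00 mM / 8153.2 = 0.0001227 mM = 0.123 μM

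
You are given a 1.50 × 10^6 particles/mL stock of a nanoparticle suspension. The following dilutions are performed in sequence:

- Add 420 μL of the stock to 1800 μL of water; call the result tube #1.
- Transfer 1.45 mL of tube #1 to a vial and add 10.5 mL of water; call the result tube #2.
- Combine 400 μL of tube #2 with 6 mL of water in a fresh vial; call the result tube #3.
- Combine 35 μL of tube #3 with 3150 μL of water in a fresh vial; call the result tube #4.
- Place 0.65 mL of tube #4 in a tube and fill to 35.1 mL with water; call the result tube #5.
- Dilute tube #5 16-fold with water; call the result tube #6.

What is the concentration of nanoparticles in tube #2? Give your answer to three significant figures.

3.44 × 10^4 particles/mL

Step 1: 420 μL + 1800 μL = 2220 μL total → factor 2220/420 = 5.2857
Step 2: 1.45 mL + 10.5 mL = 11.95 mL total → factor 11.95/1.45 = 8.2414
Dilution factor through tube #2 = 5.2857 × 8.2414 = 43.562
[tube #2] = 1.50 × 10^6 particles/mL / 43.562 = 3.44 × 10^4 particles/mL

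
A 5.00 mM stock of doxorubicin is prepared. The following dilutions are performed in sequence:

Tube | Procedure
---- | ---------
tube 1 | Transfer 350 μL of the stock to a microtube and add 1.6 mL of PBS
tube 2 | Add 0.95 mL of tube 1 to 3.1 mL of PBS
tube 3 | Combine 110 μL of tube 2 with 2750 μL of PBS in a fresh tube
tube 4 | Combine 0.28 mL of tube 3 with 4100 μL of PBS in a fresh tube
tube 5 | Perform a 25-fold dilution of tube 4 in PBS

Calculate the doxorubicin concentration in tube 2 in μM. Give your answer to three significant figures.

211 μM

Step 1: 350 μL + 1.6 mL = 1950 μL total → factor 1950/350 = 5.5714
Step 2: 0.95 mL + 3.1 mL = 4.05 mL total → factor 4.05/0.95 = 4.2632
Dilution factor through tube 2 = 5.5714 × 4.2632 = 23.752
[tube 2] = 5.00 mM / 23.752 = 0.2105 mM = 211 μM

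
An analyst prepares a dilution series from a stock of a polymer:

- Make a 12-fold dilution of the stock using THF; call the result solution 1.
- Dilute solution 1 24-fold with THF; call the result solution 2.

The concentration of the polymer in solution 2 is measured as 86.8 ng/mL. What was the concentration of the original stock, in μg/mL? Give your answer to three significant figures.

25.0 μg/mL

Step 1: 12-fold → factor 12
Step 2: 24-fold → factor 24
Overall dilution factor = 12 × 24 = 288
Stock = 86.8 ng/mL × 288 = 2.500 × 10^4 ng/mL = 25.0 μg/mL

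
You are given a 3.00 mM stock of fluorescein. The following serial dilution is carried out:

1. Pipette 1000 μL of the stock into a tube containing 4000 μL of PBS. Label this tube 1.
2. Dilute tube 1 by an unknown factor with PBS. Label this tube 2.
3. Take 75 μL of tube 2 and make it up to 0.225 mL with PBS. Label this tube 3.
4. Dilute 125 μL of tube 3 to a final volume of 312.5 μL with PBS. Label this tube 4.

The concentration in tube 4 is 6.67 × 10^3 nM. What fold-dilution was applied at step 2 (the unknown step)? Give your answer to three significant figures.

12.0-fold

Step 1: 1000 μL + 4000 μL = 5000 μL total → factor 5000/1000 = 5
Step 2: unknown factor x
Step 3: 75 μL brought to 0.225 mL → factor 225/75 = 3
Step 4: 125 μL brought to 312.5 μL → factor 312.5/125 = 2.5
Product of known-step factors = 37.5
Overall factor = 3.00 mM / (6.67 × 10^3 nM) = 449.78
x = 449.78 / 37.5 = 12.0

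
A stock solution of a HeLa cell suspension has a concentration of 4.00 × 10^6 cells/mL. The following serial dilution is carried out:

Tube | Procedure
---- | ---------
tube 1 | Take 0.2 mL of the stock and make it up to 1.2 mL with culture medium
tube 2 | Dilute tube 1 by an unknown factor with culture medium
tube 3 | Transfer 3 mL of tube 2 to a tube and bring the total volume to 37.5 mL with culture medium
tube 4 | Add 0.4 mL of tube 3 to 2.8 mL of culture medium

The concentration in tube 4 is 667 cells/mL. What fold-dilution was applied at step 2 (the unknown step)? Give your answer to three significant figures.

Step 1: 0.2 mL brought to 1.2 mL → factor 1.2/0.2 = 6
Step 2: unknown factor x
Step 3: 3 mL brought to 37.5 mL → factor 37.5/3 = 12.5
Step 4: 0.4 mL + 2.8 mL = 3.2 mL total → factor 3.2/0.4 = 8
Product of known-step factors = 600
Overall factor = 4.00 × 10^6 cells/mL / (667 cells/mL) = 5997
x = 5997 / 600 = 10.0

10.0-fold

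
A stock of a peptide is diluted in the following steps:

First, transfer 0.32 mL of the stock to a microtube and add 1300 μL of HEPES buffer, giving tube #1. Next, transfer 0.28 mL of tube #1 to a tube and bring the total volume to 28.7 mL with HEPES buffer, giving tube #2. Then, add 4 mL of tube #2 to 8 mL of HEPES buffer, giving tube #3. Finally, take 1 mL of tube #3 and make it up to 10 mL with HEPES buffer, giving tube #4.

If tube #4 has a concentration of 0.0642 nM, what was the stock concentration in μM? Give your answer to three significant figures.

0.999 μM

Step 1: 0.32 mL + 1300 μL = 1.62 mL total → factor 1.62/0.32 = 5.0625
Step 2: 0.28 mL brought to 28.7 mL → factor 28.7/0.28 = 102.5
Step 3: 4 mL + 8 mL = 12 mL total → factor 12/4 = 3
Step 4: 1 mL brought to 10 mL → factor 10/1 = 10
Overall dilution factor = 5.0625 × 102.5 × 3 × 10 = 15567
Stock = 0.0642 nM × 15567 = 999.4 nM = 0.999 μM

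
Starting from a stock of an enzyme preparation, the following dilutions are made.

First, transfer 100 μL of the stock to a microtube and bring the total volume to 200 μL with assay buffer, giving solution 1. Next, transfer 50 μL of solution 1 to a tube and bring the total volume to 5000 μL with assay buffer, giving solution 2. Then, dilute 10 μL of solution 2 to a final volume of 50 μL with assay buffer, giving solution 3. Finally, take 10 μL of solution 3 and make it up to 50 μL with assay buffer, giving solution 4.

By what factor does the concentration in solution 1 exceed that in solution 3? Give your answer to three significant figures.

Step 1: 100 μL brought to 200 μL → factor 200/100 = 2
Step 2: 50 μL brought to 5000 μL → factor 5000/50 = 100
Step 3: 10 μL brought to 50 μL → factor 50/10 = 5
Dilution factor to solution 1 = 2; to solution 3 = 1000
[solution 1]/[solution 3] = (factor to solution 3)/(factor to solution 1) = 1000/2 = 500

500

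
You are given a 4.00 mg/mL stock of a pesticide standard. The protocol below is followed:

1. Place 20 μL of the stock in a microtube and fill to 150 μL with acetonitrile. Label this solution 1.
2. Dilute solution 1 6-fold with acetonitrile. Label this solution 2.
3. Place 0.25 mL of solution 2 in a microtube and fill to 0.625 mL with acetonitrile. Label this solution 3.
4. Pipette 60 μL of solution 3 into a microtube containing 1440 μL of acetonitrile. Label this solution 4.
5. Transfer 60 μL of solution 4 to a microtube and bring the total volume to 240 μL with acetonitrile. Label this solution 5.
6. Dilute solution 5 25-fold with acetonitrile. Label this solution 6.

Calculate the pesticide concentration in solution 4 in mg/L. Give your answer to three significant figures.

1.42 mg/L

Step 1: 20 μL brought to 150 μL → factor 150/20 = 7.5
Step 2: 6-fold → factor 6
Step 3: 0.25 mL brought to 0.625 mL → factor 0.625/0.25 = 2.5
Step 4: 60 μL + 1440 μL = 1500 μL total → factor 1500/60 = 25
Dilution factor through solution 4 = 7.5 × 6 × 2.5 × 25 = 2812.5
[solution 4] = 4.00 mg/mL / 2812.5 = 0.001422 mg/mL = 1.42 mg/L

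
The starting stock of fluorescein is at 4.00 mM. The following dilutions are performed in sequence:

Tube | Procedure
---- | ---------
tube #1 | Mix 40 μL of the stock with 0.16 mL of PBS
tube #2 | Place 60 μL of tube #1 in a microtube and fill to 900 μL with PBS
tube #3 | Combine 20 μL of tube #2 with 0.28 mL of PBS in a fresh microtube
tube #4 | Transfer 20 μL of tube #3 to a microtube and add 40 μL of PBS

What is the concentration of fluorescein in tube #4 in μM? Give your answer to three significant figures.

Step 1: 40 μL + 0.16 mL = 200 μL total → factor 200/40 = 5
Step 2: 60 μL brought to 900 μL → factor 900/60 = 15
Step 3: 20 μL + 0.28 mL = 300 μL total → factor 300/20 = 15
Step 4: 20 μL + 40 μL = 60 μL total → factor 60/20 = 3
Overall dilution factor = 5 × 15 × 15 × 3 = 3375
Final = 4.00 mM / 3375 = 0.001185 mM = 1.19 μM

1.19 μM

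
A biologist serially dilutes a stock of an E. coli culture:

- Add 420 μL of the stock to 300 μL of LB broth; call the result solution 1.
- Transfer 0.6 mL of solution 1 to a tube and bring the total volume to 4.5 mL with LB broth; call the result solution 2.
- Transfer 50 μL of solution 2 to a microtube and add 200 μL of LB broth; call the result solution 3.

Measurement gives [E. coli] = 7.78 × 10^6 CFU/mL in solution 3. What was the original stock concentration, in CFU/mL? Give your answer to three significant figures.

Step 1: 420 μL + 300 μL = 720 μL total → factor 720/420 = 1.7143
Step 2: 0.6 mL brought to 4.5 mL → factor 4.5/0.6 = 7.5
Step 3: 50 μL + 200 μL = 250 μL total → factor 250/50 = 5
Overall dilution factor = 1.7143 × 7.5 × 5 = 64.286
Stock = 7.78 × 10^6 CFU/mL × 64.286 = 5.00 × 10^8 CFU/mL

5.00 × 10^8 CFU/mL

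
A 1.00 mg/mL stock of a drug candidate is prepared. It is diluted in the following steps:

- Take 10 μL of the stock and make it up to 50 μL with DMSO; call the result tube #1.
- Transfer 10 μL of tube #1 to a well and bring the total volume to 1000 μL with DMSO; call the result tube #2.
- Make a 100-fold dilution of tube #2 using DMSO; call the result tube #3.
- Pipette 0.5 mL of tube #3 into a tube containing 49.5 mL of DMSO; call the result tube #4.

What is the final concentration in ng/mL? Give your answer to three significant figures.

0.200 ng/mL

Step 1: 10 μL brought to 50 μL → factor 50/10 = 5
Step 2: 10 μL brought to 1000 μL → factor 1000/10 = 100
Step 3: 100-fold → factor 100
Step 4: 0.5 mL + 49.5 mL = 50 mL total → factor 50/0.5 = 100
Overall dilution factor = 5 × 100 × 100 × 100 = 5 × 10^6
Final = 1.00 mg/mL / 5 × 10^6 = 2.000 × 10^-7 mg/mL = 0.200 ng/mL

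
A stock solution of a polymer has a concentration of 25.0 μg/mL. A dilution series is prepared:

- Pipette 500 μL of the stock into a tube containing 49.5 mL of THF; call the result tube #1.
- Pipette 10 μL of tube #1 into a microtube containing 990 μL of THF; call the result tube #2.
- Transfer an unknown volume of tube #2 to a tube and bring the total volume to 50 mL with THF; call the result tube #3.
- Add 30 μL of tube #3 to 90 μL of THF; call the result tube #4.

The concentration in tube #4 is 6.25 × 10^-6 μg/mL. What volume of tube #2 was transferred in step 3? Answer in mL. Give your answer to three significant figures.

0.500 mL

Step 1: 500 μL + 49.5 mL = 50000 μL total → factor 50000/500 = 100
Step 2: 10 μL + 990 μL = 1000 μL total → factor 1000/10 = 100
Step 3: v brought to 50 mL → factor = 50 mL/v
Step 4: 30 μL + 90 μL = 120 μL total → factor 120/30 = 4
Product of known-step factors = 40000
Overall factor = 25.0 μg/mL / (6.25 × 10^-6 μg/mL) = 4 × 10^6
Step-3 factor = 4 × 10^6 / 40000 = 100
v = 50 mL / 100 = 0.500 mL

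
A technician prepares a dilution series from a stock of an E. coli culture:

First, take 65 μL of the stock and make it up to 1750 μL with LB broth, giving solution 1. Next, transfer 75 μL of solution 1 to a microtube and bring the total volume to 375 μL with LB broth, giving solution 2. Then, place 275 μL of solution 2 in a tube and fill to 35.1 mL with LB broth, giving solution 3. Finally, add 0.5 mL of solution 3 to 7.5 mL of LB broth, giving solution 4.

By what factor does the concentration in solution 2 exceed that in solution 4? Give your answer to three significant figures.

2.04 × 10^3

Step 1: 65 μL brought to 1750 μL → factor 1750/65 = 26.923
Step 2: 75 μL brought to 375 μL → factor 375/75 = 5
Step 3: 275 μL brought to 35.1 mL → factor 35100/275 = 127.64
Step 4: 0.5 mL + 7.5 mL = 8 mL total → factor 8/0.5 = 16
Dilution factor to solution 2 = 134.62; to solution 4 = 2.7491 × 10^5
[solution 2]/[solution 4] = (factor to solution 4)/(factor to solution 2) = 2.7491 × 10^5/134.62 = 2.04 × 10^3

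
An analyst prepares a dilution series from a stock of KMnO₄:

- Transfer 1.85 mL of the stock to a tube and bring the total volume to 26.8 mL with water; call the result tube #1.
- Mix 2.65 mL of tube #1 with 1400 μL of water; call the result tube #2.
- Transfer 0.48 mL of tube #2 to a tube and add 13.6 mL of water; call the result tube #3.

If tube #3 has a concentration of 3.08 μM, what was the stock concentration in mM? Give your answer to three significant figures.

2.00 mM

Step 1: 1.85 mL brought to 26.8 mL → factor 26.8/1.85 = 14.486
Step 2: 2.65 mL + 1400 μL = 4.05 mL total → factor 4.05/2.65 = 1.5283
Step 3: 0.48 mL + 13.6 mL = 14.08 mL total → factor 14.08/0.48 = 29.333
Overall dilution factor = 14.486 × 1.5283 × 29.333 = 649.43
Stock = 3.08 μM × 649.43 = 2000 μM = 2.00 mM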